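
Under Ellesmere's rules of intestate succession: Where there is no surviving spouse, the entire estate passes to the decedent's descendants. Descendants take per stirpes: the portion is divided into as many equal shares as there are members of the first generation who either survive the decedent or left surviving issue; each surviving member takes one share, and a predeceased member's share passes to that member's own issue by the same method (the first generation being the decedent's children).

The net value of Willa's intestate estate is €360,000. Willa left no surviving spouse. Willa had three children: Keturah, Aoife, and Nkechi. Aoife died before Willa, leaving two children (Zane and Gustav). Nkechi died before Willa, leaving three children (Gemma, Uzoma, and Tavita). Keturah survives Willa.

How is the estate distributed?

Keturah: €120,000; Zane: €60,000; Gustav: €60,000; Gemma: €40,000; Uzoma: €40,000; Tavita: €40,000

The entire €360,000 passes to the descendants.
That amount (€360,000) is divided into 3 shares of €120,000: Keturah takes €120,000; Aoife's €120,000 share passes to Aoife's issue; Nkechi's €120,000 share passes to Nkechi's issue.
Aoife's share (€120,000) is divided into 2 shares of €60,000: Zane and Gustav each take €60,000.
Nkechi's share (€120,000) is divided into 3 shares of €40,000: Gemma, Uzoma, and Tavita each take €40,000.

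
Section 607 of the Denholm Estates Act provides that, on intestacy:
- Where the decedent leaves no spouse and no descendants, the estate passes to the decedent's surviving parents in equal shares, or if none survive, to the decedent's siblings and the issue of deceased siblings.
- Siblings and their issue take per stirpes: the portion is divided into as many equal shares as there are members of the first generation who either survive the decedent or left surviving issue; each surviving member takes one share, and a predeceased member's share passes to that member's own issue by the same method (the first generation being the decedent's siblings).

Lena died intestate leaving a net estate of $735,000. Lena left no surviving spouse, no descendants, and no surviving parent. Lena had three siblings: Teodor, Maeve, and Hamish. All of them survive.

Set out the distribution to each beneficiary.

Teodor: $245,000; Maeve: $245,000; Hamish: $245,000

The entire $735,000 passes to the siblings and their issue.
That amount ($735,000) is divided into 3 shares of $245,000: Teodor, Maeve, and Hamish each take $245,000.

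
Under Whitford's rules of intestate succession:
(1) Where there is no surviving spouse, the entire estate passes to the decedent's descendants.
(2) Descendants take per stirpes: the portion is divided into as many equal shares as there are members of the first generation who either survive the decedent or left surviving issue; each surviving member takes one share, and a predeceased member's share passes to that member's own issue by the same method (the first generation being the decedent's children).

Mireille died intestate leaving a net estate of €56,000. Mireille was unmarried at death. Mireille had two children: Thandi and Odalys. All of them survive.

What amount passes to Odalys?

The entire €56,000 passes to the descendants.
That amount (€56,000) is divided into 2 shares of €28,000: Thandi and Odalys each take €28,000.

Odalys receives €28,000.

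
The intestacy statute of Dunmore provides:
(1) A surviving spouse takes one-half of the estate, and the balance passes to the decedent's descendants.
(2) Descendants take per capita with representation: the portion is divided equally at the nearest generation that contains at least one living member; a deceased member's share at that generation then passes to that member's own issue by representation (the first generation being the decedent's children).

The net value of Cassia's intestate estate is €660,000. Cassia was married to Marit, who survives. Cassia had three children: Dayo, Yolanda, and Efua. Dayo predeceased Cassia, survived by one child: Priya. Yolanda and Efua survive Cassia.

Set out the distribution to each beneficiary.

Marit takes one-half of €660,000 = €330,000. The remaining €330,000 passes to the descendants.
The descendants' portion (€330,000) is divided into 3 shares of €110,000: Yolanda and Efua each take €110,000; Dayo's €110,000 share passes to Dayo's issue.
Dayo's share (€110,000) passes entirely to Priya.

Marit: €330,000; Priya: €110,000; Yolanda: €110,000; Efua: €110,000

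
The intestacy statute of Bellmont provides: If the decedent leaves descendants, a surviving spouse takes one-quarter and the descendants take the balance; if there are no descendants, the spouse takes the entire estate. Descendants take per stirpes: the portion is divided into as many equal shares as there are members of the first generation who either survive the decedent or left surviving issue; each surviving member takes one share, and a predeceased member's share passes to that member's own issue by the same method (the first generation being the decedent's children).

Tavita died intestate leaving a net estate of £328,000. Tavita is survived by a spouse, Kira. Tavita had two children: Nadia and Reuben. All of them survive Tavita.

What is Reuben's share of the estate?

Kira takes one-quarter of £328,000 = £82,000. The remaining £246,000 passes to the descendants.
The descendants' portion (£246,000) is divided into 2 shares of £123,000: Nadia and Reuben each take £123,000.

Reuben receives £123,000.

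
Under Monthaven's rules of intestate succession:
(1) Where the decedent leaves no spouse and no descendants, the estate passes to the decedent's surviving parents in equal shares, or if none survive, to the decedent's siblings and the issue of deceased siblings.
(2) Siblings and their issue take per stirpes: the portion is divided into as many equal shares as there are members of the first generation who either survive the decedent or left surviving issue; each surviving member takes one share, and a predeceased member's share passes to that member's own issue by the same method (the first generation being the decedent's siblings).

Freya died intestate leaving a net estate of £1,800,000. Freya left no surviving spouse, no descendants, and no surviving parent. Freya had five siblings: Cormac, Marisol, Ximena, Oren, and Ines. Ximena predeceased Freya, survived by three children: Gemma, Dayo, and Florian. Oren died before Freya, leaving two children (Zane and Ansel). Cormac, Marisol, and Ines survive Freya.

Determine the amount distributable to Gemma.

The entire £1,800,000 passes to the siblings and their issue.
That amount (£1,800,000) is divided into 5 shares of £360,000: Cormac, Marisol, and Ines each take £360,000; Ximena's £360,000 share passes to Ximena's issue; Oren's £360,000 share passes to Oren's issue.
Ximena's share (£360,000) is divided into 3 shares of £120,000: Gemma, Dayo, and Florian each take £120,000.
Oren's share (£360,000) is divided into 2 shares of £180,000: Zane and Ansel each take £180,000.

Gemma receives £120,000.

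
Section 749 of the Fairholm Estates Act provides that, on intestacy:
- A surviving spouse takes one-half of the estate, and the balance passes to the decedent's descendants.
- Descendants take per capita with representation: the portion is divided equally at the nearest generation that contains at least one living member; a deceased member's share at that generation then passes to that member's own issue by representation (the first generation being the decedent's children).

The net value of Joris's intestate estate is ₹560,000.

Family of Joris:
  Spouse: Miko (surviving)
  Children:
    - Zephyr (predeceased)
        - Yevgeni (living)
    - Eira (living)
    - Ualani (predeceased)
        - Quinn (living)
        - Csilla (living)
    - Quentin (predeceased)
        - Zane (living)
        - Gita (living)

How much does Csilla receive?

Csilla receives ₹35,000.

Miko takes one-half of ₹560,000 = ₹280,000. The remaining ₹280,000 passes to the descendants.
The descendants' portion (₹280,000) is divided into 4 shares of ₹70,000: Eira takes ₹70,000; Zephyr's ₹70,000 share passes to Zephyr's issue; Ualani's ₹70,000 share passes to Ualani's issue; Quentin's ₹70,000 share passes to Quentin's issue.
Zephyr's share (₹70,000) passes entirely to Yevgeni.
Ualani's share (₹70,000) is divided into 2 shares of ₹35,000: Quinn and Csilla each take ₹35,000.
Quentin's share (₹70,000) is divided into 2 shares of ₹35,000: Zane and Gita each take ₹35,000.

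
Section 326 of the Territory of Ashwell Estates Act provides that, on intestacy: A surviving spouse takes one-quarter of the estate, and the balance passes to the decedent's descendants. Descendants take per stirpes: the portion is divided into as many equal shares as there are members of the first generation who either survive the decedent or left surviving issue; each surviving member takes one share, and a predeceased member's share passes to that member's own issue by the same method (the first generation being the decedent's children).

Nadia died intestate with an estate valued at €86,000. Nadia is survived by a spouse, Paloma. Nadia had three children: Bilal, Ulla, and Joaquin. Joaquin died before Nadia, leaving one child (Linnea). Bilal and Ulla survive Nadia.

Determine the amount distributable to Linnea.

Paloma takes one-quarter of €86,000 = €21,500. The remaining €64,500 passes to the descendants.
The descendants' portion (€64,500) is divided into 3 shares of €21,500: Bilal and Ulla each take €21,500; Joaquin's €21,500 share passes to Joaquin's issue.
Joaquin's share (€21,500) passes entirely to Linnea.

Linnea receives €21,500.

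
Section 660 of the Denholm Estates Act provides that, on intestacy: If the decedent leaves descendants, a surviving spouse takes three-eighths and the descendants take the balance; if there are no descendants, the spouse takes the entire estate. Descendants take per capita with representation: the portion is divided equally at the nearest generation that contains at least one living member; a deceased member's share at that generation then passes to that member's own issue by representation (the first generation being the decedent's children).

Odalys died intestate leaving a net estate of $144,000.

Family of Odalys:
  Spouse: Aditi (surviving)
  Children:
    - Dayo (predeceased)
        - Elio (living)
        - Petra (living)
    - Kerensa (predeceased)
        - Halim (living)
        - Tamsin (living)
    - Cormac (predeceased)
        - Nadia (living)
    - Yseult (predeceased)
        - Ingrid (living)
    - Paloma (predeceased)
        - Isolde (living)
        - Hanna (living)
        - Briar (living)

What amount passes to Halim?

Halim receives $10,000.

Aditi takes three-eighths of $144,000 = $54,000. The remaining $90,000 passes to the descendants.
No child survives, so the initial division is made at the grandchildren's generation.
The descendants' portion ($90,000) is divided into 9 shares of $10,000: Elio, Petra, Halim, Tamsin, Nadia, Ingrid, Isolde, Hanna, and Briar each take $10,000.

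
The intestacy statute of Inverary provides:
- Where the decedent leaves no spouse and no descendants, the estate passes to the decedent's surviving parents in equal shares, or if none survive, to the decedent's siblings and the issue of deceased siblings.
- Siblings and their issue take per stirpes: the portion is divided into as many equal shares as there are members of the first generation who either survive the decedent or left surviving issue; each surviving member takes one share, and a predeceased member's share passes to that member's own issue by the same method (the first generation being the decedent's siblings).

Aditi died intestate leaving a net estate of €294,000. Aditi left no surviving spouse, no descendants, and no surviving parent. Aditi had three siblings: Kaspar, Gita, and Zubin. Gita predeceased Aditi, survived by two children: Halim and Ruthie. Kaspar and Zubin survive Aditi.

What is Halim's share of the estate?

The entire €294,000 passes to the siblings and their issue.
That amount (€294,000) is divided into 3 shares of €98,000: Kaspar and Zubin each take €98,000; Gita's €98,000 share passes to Gita's issue.
Gita's share (€98,000) is divided into 2 shares of €49,000: Halim and Ruthie each take €49,000.

Halim receives €49,000.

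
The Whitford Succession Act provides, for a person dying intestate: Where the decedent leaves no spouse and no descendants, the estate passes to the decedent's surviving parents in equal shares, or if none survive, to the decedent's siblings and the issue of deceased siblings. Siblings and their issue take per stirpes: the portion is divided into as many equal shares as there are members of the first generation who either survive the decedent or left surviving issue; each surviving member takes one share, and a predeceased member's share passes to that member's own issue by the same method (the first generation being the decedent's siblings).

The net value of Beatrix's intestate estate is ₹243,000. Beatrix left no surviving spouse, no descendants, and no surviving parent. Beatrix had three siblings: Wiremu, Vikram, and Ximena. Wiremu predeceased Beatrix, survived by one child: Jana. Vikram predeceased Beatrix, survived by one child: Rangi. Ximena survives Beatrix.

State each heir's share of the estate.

Jana: ₹81,000; Rangi: ₹81,000; Ximena: ₹81,000

The entire ₹243,000 passes to the siblings and their issue.
That amount (₹243,000) is divided into 3 shares of ₹81,000: Ximena takes ₹81,000; Wiremu's ₹81,000 share passes to Wiremu's issue; Vikram's ₹81,000 share passes to Vikram's issue.
Wiremu's share (₹81,000) passes entirely to Jana.
Vikram's share (₹81,000) passes entirely to Rangi.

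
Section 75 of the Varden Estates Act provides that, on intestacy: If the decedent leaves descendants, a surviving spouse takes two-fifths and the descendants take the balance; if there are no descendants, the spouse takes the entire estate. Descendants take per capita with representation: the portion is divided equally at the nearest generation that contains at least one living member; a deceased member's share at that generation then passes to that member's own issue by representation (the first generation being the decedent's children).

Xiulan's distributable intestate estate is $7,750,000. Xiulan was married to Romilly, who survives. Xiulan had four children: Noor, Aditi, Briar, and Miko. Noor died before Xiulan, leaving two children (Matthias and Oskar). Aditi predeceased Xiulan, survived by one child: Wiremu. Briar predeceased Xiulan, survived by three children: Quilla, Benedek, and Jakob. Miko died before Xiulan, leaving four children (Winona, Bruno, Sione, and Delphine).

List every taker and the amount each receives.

Romilly takes two-fifths of $7,750,000 = $3,100,000. The remaining $4,650,000 passes to the descendants.
No child survives, so the initial division is made at the grandchildren's generation.
The descendants' portion ($4,650,000) is divided into 10 shares of $465,000: Matthias, Oskar, Wiremu, Quilla, Benedek, Jakob, Winona, Bruno, Sione, and Delphine each take $465,000.

Romilly: $3,100,000; Matthias: $465,000; Oskar: $465,000; Wiremu: $465,000; Quilla: $465,000; Benedek: $465,000; Jakob: $465,000; Winona: $465,000; Bruno: $465,000; Sione: $465,000; Delphine: $465,000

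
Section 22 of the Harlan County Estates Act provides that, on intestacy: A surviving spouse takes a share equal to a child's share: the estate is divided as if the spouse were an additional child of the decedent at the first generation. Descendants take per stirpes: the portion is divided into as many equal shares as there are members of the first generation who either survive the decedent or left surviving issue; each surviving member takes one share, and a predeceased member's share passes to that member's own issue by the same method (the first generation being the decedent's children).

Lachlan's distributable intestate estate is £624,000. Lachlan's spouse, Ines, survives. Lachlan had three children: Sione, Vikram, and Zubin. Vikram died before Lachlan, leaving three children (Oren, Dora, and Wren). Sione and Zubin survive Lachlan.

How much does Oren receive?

Oren receives £52,000.

The spouse counts as an additional share at the children's level, so there are 4 primary shares of £156,000. Ines takes one such share (£156,000).
The children's combined portion (£468,000) is divided into 3 shares of £156,000: Sione and Zubin each take £156,000; Vikram's £156,000 share passes to Vikram's issue.
Vikram's share (£156,000) is divided into 3 shares of £52,000: Oren, Dora, and Wren each take £52,000.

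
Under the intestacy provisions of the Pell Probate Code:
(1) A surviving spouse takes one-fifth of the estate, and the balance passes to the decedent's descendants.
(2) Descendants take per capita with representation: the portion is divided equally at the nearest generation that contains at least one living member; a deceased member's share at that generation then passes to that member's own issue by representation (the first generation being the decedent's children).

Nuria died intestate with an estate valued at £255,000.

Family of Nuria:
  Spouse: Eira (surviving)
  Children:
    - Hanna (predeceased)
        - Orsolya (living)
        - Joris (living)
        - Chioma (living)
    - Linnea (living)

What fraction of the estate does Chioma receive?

Eira takes one-fifth of £255,000 = £51,000. The remaining £204,000 passes to the descendants.
The descendants' portion (£204,000) is divided into 2 shares of £102,000: Linnea takes £102,000; Hanna's £102,000 share passes to Hanna's issue.
Hanna's share (£102,000) is divided into 3 shares of £34,000: Orsolya, Joris, and Chioma each take £34,000.

Chioma receives 2/15 of the estate.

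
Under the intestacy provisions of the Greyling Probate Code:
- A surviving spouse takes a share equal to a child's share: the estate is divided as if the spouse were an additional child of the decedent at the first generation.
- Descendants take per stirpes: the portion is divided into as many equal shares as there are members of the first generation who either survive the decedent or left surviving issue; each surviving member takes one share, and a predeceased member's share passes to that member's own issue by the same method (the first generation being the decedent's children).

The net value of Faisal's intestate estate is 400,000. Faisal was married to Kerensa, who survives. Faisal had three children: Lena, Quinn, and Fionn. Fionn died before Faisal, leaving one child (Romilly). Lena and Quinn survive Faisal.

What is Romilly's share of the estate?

The spouse counts as an additional share at the children's level, so there are 4 primary shares of 100,000. Kerensa takes one such share (100,000).
The children's combined portion (300,000) is divided into 3 shares of 100,000: Lena and Quinn each take 100,000; Fionn's 100,000 share passes to Fionn's issue.
Fionn's share (100,000) passes entirely to Romilly.

Romilly receives 100,000.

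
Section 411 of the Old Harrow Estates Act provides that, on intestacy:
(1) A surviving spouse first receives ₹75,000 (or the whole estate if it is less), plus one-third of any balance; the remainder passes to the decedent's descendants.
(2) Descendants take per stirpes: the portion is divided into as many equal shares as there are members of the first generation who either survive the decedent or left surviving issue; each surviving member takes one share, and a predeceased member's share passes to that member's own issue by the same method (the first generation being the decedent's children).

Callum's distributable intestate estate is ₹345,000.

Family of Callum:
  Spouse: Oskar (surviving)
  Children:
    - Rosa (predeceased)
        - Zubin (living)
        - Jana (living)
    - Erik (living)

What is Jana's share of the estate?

Jana receives ₹45,000.

Oskar first takes ₹75,000, leaving a balance of ₹270,000. Oskar then takes one-third of the balance (₹90,000), for a total of ₹165,000. The remaining ₹180,000 passes to the descendants.
The descendants' portion (₹180,000) is divided into 2 shares of ₹90,000: Erik takes ₹90,000; Rosa's ₹90,000 share passes to Rosa's issue.
Rosa's share (₹90,000) is divided into 2 shares of ₹45,000: Zubin and Jana each take ₹45,000.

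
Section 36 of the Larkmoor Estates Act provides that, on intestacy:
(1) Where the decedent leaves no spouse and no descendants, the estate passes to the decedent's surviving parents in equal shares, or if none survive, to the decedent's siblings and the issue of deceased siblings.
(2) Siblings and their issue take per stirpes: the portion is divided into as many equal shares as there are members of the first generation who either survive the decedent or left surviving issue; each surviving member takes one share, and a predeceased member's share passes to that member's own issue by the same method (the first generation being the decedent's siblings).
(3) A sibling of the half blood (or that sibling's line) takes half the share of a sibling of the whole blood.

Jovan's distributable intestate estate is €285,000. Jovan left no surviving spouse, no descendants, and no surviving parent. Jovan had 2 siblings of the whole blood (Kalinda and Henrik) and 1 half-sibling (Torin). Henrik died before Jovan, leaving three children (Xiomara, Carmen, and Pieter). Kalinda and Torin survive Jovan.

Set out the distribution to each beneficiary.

The entire €285,000 passes to the siblings and their issue.
Counting each half-blood sibling's line as half a unit, there are 5/2 units in €285,000, so one unit is €114,000. Whole-blood lines (Kalinda and Henrik) take €114,000 each; half-blood lines (Torin) take €57,000 each.
Henrik's share (€114,000) is divided into 3 shares of €38,000: Xiomara, Carmen, and Pieter each take €38,000.

Kalinda: €114,000; Xiomara: €38,000; Carmen: €38,000; Pieter: €38,000; Torin: €57,000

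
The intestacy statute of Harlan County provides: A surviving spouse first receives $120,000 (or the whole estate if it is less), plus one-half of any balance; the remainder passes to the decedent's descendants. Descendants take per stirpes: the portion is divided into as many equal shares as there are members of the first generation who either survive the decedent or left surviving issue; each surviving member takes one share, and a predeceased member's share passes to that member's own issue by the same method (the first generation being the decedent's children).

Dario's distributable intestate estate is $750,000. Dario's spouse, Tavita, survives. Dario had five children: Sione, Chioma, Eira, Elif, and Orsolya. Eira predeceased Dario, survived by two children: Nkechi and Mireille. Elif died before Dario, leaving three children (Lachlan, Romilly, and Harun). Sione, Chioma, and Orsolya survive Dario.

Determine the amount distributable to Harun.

Harun receives $21,000.

Tavita first takes $120,000, leaving a balance of $630,000. Tavita then takes one-half of the balance ($315,000), for a total of $435,000. The remaining $315,000 passes to the descendants.
The descendants' portion ($315,000) is divided into 5 shares of $63,000: Sione, Chioma, and Orsolya each take $63,000; Eira's $63,000 share passes to Eira's issue; Elif's $63,000 share passes to Elif's issue.
Eira's share ($63,000) is divided into 2 shares of $31,500: Nkechi and Mireille each take $31,500.
Elif's share ($63,000) is divided into 3 shares of $21,000: Lachlan, Romilly, and Harun each take $21,000.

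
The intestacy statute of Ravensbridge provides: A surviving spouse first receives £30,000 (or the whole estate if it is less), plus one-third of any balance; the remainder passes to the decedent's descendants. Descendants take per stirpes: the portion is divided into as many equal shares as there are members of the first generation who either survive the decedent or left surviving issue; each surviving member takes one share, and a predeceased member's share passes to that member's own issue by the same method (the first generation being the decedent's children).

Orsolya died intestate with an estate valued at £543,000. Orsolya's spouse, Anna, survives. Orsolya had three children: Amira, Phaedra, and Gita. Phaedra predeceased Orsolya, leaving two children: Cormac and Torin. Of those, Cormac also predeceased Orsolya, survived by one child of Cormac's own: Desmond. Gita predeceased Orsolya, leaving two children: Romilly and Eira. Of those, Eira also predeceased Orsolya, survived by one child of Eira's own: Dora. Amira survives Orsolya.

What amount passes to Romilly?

Romilly receives £57,000.

Anna first takes £30,000, leaving a balance of £513,000. Anna then takes one-third of the balance (£171,000), for a total of £201,000. The remaining £342,000 passes to the descendants.
The descendants' portion (£342,000) is divided into 3 shares of £114,000: Amira takes £114,000; Phaedra's £114,000 share passes to Phaedra's issue; Gita's £114,000 share passes to Gita's issue.
Phaedra's share (£114,000) is divided into 2 shares of £57,000: Torin takes £57,000; Cormac's £57,000 share passes to Cormac's issue.
Cormac's share (£57,000) passes entirely to Desmond.
Gita's share (£114,000) is divided into 2 shares of £57,000: Romilly takes £57,000; Eira's £57,000 share passes to Eira's issue.
Eira's share (£57,000) passes entirely to Dora.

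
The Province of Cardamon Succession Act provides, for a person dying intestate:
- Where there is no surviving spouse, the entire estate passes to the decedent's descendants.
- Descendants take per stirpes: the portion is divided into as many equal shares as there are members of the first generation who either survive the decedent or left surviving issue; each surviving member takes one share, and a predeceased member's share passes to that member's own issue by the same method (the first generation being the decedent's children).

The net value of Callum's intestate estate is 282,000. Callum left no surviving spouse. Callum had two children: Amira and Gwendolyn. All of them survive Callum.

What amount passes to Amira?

The entire 282,000 passes to the descendants.
That amount (282,000) is divided into 2 shares of 141,000: Amira and Gwendolyn each take 141,000.

Amira receives 141,000.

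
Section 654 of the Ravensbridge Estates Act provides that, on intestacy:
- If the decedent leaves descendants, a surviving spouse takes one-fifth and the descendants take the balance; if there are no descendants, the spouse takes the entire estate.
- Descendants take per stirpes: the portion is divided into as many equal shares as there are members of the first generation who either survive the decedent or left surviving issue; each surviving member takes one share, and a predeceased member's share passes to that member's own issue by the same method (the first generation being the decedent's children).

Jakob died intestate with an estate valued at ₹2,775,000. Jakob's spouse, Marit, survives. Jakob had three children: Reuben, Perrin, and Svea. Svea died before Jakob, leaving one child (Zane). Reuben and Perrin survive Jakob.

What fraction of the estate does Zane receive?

Zane receives 4/15 of the estate.

Marit takes one-fifth of ₹2,775,000 = ₹555,000. The remaining ₹2,220,000 passes to the descendants.
The descendants' portion (₹2,220,000) is divided into 3 shares of ₹740,000: Reuben and Perrin each take ₹740,000; Svea's ₹740,000 share passes to Svea's issue.
Svea's share (₹740,000) passes entirely to Zane.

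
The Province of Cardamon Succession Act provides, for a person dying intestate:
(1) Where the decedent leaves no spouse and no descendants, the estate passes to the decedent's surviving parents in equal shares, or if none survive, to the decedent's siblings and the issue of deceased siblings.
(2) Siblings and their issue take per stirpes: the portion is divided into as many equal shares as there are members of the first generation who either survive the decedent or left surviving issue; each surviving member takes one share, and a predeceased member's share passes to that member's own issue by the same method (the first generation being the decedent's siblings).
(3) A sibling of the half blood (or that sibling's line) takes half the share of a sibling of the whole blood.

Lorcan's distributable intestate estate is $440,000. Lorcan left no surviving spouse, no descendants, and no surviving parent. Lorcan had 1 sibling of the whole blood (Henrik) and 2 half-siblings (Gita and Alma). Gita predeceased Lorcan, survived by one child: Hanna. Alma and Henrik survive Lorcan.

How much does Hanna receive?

Hanna receives $110,000.

The entire $440,000 passes to the siblings and their issue.
Counting each half-blood sibling's line as half a unit, there are 2 units in $440,000, so one unit is $220,000. Whole-blood lines (Henrik) take $220,000 each; half-blood lines (Gita and Alma) take $110,000 each.
Gita's share ($110,000) passes entirely to Hanna.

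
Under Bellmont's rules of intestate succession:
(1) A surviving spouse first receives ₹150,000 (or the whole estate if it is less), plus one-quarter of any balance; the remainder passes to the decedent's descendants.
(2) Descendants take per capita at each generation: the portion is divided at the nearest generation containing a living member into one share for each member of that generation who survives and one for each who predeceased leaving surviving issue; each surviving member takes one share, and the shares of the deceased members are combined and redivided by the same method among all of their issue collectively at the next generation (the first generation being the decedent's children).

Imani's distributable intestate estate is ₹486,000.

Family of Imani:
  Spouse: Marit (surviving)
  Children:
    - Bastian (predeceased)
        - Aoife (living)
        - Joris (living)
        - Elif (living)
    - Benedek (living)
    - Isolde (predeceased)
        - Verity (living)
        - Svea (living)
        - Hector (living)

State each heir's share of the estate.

Marit: ₹234,000; Aoife: ₹28,000; Joris: ₹28,000; Elif: ₹28,000; Benedek: ₹84,000; Verity: ₹28,000; Svea: ₹28,000; Hector: ₹28,000

Marit first takes ₹150,000, leaving a balance of ₹336,000. Marit then takes one-quarter of the balance (₹84,000), for a total of ₹234,000. The remaining ₹252,000 passes to the descendants.
The descendants' portion (₹252,000) is divided at the children's generation into 3 shares of ₹84,000. Benedek takes ₹84,000. The 2 shares of the deceased (Bastian and Isolde) are combined into a pool of ₹168,000.
That pool (₹168,000) is divided at the grandchildren's generation equally among Aoife, Joris, Elif, Verity, Svea, and Hector: ₹28,000 each.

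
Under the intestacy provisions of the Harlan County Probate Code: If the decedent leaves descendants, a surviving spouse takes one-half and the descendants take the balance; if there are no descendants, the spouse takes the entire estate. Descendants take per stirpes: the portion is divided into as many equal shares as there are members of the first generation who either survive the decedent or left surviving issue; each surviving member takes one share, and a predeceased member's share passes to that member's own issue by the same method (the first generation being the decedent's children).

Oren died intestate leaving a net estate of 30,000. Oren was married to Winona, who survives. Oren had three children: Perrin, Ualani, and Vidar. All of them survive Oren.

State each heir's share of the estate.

Winona: 15,000; Perrin: 5,000; Ualani: 5,000; Vidar: 5,000

Winona takes one-half of 30,000 = 15,000. The remaining 15,000 passes to the descendants.
The descendants' portion (15,000) is divided into 3 shares of 5,000: Perrin, Ualani, and Vidar each take 5,000.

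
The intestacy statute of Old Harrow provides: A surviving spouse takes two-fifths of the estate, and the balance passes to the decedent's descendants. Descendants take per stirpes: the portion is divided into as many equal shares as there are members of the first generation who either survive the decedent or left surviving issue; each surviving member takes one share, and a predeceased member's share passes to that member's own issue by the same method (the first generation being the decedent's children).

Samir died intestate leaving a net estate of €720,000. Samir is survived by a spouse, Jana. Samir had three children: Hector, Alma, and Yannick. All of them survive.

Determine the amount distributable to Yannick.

Jana takes two-fifths of €720,000 = €288,000. The remaining €432,000 passes to the descendants.
The descendants' portion (€432,000) is divided into 3 shares of €144,000: Hector, Alma, and Yannick each take €144,000.

Yannick receives €144,000.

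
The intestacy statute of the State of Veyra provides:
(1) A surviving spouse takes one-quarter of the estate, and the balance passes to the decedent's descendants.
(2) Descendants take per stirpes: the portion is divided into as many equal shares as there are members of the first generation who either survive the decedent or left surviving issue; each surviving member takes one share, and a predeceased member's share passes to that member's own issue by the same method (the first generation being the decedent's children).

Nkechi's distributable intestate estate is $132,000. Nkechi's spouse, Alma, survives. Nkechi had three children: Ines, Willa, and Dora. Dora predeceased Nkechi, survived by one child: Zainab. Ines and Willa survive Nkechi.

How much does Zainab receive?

Alma takes one-quarter of $132,000 = $33,000. The remaining $99,000 passes to the descendants.
The descendants' portion ($99,000) is divided into 3 shares of $33,000: Ines and Willa each take $33,000; Dora's $33,000 share passes to Dora's issue.
Dora's share ($33,000) passes entirely to Zainab.

Zainab receives $33,000.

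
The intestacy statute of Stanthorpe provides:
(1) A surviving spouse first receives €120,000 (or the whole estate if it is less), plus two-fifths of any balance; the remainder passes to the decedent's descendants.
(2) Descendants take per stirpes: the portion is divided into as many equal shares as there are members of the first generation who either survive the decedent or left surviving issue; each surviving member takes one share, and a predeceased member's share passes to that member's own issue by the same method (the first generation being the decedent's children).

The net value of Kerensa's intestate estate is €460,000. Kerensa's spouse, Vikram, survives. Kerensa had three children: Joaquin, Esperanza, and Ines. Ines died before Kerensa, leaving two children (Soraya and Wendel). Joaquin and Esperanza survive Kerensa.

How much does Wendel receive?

Wendel receives €34,000.

Vikram first takes €120,000, leaving a balance of €340,000. Vikram then takes two-fifths of the balance (€136,000), for a total of €256,000. The remaining €204,000 passes to the descendants.
The descendants' portion (€204,000) is divided into 3 shares of €68,000: Joaquin and Esperanza each take €68,000; Ines's €68,000 share passes to Ines's issue.
Ines's share (€68,000) is divided into 2 shares of €34,000: Soraya and Wendel each take €34,000.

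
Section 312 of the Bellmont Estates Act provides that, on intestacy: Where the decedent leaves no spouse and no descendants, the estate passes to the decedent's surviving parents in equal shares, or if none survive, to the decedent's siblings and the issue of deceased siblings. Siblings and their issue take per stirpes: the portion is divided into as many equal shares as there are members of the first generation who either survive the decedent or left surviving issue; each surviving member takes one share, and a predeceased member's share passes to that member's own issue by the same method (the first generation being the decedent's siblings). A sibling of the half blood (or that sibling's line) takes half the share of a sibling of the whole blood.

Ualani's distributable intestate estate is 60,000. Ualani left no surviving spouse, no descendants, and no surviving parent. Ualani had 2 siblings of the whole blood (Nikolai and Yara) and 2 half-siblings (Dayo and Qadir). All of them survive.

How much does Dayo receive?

The entire 60,000 passes to the siblings and their issue.
Counting each half-blood sibling's line as half a unit, there are 3 units in 60,000, so one unit is 20,000. Whole-blood lines (Nikolai and Yara) take 20,000 each; half-blood lines (Dayo and Qadir) take 10,000 each.

Dayo receives 10,000.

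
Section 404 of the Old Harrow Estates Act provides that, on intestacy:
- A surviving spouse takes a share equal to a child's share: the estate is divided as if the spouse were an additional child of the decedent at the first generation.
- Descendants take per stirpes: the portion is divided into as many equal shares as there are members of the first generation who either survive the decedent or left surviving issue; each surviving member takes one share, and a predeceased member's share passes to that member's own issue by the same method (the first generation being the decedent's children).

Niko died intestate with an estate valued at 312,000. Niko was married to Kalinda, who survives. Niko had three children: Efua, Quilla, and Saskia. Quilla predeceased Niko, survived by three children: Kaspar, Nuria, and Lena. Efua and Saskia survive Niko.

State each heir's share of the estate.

The spouse counts as an additional share at the children's level, so there are 4 primary shares of 78,000. Kalinda takes one such share (78,000).
The children's combined portion (234,000) is divided into 3 shares of 78,000: Efua and Saskia each take 78,000; Quilla's 78,000 share passes to Quilla's issue.
Quilla's share (78,000) is divided into 3 shares of 26,000: Kaspar, Nuria, and Lena each take 26,000.

Kalinda: 78,000; Efua: 78,000; Kaspar: 26,000; Nuria: 26,000; Lena: 26,000; Saskia: 78,000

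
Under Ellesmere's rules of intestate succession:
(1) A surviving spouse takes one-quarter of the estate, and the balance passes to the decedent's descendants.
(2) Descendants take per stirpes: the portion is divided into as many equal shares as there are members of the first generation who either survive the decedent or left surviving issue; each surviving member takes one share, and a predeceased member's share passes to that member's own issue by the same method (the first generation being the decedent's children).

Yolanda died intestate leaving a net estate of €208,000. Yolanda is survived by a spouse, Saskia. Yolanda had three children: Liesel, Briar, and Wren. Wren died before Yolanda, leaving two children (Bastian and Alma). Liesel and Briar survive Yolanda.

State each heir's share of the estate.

Saskia: €52,000; Liesel: €52,000; Briar: €52,000; Bastian: €26,000; Alma: €26,000

Saskia takes one-quarter of €208,000 = €52,000. The remaining €156,000 passes to the descendants.
The descendants' portion (€156,000) is divided into 3 shares of €52,000: Liesel and Briar each take €52,000; Wren's €52,000 share passes to Wren's issue.
Wren's share (€52,000) is divided into 2 shares of €26,000: Bastian and Alma each take €26,000.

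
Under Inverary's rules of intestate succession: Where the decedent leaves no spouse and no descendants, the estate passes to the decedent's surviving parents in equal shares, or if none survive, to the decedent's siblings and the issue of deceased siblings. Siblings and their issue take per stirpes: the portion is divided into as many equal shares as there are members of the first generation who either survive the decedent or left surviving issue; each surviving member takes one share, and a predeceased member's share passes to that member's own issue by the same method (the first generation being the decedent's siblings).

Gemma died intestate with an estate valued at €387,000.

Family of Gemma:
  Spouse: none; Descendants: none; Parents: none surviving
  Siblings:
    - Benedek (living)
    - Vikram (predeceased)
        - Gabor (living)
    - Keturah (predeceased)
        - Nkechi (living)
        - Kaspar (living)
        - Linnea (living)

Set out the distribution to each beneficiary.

Benedek: €129,000; Gabor: €129,000; Nkechi: €43,000; Kaspar: €43,000; Linnea: €43,000

The entire €387,000 passes to the siblings and their issue.
That amount (€387,000) is divided into 3 shares of €129,000: Benedek takes €129,000; Vikram's €129,000 share passes to Vikram's issue; Keturah's €129,000 share passes to Keturah's issue.
Vikram's share (€129,000) passes entirely to Gabor.
Keturah's share (€129,000) is divided into 3 shares of €43,000: Nkechi, Kaspar, and Linnea each take €43,000.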